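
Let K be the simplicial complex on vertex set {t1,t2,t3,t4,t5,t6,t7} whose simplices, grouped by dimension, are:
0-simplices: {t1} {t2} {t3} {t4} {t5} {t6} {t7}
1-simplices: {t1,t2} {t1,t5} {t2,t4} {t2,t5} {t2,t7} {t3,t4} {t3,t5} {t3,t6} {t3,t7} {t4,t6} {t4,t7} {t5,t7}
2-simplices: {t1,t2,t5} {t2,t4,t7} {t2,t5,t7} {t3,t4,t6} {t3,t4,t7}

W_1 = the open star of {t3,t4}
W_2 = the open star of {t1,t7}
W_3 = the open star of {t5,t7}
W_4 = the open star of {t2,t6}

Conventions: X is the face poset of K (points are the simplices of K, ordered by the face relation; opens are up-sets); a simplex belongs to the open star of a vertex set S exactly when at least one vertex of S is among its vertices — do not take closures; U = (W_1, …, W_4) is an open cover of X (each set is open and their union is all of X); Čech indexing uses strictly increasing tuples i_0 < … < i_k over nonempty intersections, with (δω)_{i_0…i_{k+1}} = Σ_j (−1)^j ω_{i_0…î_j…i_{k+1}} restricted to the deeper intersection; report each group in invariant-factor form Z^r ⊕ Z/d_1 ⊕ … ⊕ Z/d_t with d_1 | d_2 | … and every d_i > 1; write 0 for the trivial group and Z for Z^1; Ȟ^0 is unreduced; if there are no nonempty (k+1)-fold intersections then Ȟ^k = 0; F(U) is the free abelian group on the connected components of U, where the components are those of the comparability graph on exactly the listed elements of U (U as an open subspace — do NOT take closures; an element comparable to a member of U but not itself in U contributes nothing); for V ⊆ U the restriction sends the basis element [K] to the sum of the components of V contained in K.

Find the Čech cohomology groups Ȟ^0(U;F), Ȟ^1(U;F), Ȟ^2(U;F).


nonempty intersections:
  W1={{t3},{t4},{t2,t4},{t3,t4},{t3,t5},{t3,t6},{t3,t7},{t4,t6},{t4,t7},{t2,t4,t7},{t3,t4,t6},{t3,t4,t7}} W2={{t1},{t7},{t1,t2},{t1,t5},{t2,t7},{t3,t7},{t4,t7},{t5,t7},{t1,t2,t5},{t2,t4,t7},{t2,t5,t7},{t3,t4,t7}} W3={{t5},{t7},{t1,t5},{t2,t5},{t2,t7},{t3,t5},{t3,t7},{t4,t7},{t5,t7},{t1,t2,t5},{t2,t4,t7},{t2,t5,t7},{t3,t4,t7}} W4={{t2},{t6},{t1,t2},{t2,t4},{t2,t5},{t2,t7},{t3,t6},{t4,t6},{t1,t2,t5},{t2,t4,t7},{t2,t5,t7},{t3,t4,t6}}
  W12={{t3,t7},{t4,t7},{t2,t4,t7},{t3,t4,t7}} W13={{t3,t5},{t3,t7},{t4,t7},{t2,t4,t7},{t3,t4,t7}} W14={{t2,t4},{t3,t6},{t4,t6},{t2,t4,t7},{t3,t4,t6}} W23={{t7},{t1,t5},{t2,t7},{t3,t7},{t4,t7},{t5,t7},{t1,t2,t5},{t2,t4,t7},{t2,t5,t7},{t3,t4,t7}} W24={{t1,t2},{t2,t7},{t1,t2,t5},{t2,t4,t7},{t2,t5,t7}} W34={{t2,t5},{t2,t7},{t1,t2,t5},{t2,t4,t7},{t2,t5,t7}}
  W123={{t3,t7},{t4,t7},{t2,t4,t7},{t3,t4,t7}} W124={{t2,t4,t7}} W134={{t2,t4,t7}} W234={{t2,t7},{t1,t2,t5},{t2,t4,t7},{t2,t5,t7}}
  W1234={{t2,t4,t7}}
components per intersection:
  W1: {{t3},{t4},{t2,t4},{t3,t4},{t3,t5},{t3,t6},{t3,t7},{t4,t6},{t4,t7},{t2,t4,t7},{t3,t4,t6},{t3,t4,t7}}
  W2: {{t1},{t1,t2},{t1,t5},{t1,t2,t5}} {{t7},{t2,t7},{t3,t7},{t4,t7},{t5,t7},{t2,t4,t7},{t2,t5,t7},{t3,t4,t7}}
  W3: {{t5},{t7},{t1,t5},{t2,t5},{t2,t7},{t3,t5},{t3,t7},{t4,t7},{t5,t7},{t1,t2,t5},{t2,t4,t7},{t2,t5,t7},{t3,t4,t7}}
  W4: {{t2},{t1,t2},{t2,t4},{t2,t5},{t2,t7},{t1,t2,t5},{t2,t4,t7},{t2,t5,t7}} {{t6},{t3,t6},{t4,t6},{t3,t4,t6}}
  W12: {{t3,t7},{t4,t7},{t2,t4,t7},{t3,t4,t7}}
  W13: {{t3,t5}} {{t3,t7},{t4,t7},{t2,t4,t7},{t3,t4,t7}}
  W14: {{t2,t4},{t2,t4,t7}} {{t3,t6},{t4,t6},{t3,t4,t6}}
  W23: {{t7},{t2,t7},{t3,t7},{t4,t7},{t5,t7},{t2,t4,t7},{t2,t5,t7},{t3,t4,t7}} {{t1,t5},{t1,t2,t5}}
  W24: {{t1,t2},{t1,t2,t5}} {{t2,t7},{t2,t4,t7},{t2,t5,t7}}
  W34: {{t2,t5},{t2,t7},{t1,t2,t5},{t2,t4,t7},{t2,t5,t7}}
  W123: {{t3,t7},{t4,t7},{t2,t4,t7},{t3,t4,t7}}
  W124: {{t2,t4,t7}}
  W134: {{t2,t4,t7}}
  W234: {{t2,t7},{t2,t4,t7},{t2,t5,t7}} {{t1,t2,t5}}
  W1234: {{t2,t4,t7}}
C dims 6,10,5,1; δ0: rk 5, SNF 1^5; δ1: rk 4, SNF 1^4; δ2: rk 1, SNF 1^1
Ȟ^0: (6−5)−0=1 ⇒ Z
Ȟ^1: (10−4)−5=1 ⇒ Z
Ȟ^2: (5−1)−4=0 ⇒ 0

Ȟ^0(U;F) ≅ Z, Ȟ^1(U;F) ≅ Z and Ȟ^2(U;F) ≅ 0


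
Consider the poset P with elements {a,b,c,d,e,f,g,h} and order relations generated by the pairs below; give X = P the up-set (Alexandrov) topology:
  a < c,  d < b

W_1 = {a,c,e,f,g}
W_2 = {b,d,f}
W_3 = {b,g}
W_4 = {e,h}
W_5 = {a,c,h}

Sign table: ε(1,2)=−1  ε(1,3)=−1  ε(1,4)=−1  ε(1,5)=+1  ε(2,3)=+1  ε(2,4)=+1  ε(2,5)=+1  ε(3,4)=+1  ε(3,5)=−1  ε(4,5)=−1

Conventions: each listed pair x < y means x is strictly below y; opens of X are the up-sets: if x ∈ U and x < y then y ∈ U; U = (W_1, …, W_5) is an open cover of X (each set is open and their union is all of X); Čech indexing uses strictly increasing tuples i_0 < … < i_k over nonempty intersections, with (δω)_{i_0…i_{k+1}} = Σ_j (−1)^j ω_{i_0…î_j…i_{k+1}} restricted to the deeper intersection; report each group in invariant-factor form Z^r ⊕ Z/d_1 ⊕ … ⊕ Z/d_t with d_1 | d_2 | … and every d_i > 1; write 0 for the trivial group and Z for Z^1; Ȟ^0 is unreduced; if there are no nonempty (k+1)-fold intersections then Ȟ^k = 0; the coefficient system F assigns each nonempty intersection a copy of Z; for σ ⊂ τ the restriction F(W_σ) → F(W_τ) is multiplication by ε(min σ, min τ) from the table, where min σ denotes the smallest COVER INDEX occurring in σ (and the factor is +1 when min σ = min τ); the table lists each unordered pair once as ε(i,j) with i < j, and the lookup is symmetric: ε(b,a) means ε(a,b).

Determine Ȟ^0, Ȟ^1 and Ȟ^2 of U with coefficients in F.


Ȟ^0(U;F) ≅ Z,  Ȟ^1(U;F) ≅ Z^2,  Ȟ^2(U;F) ≅ 0

cover nerve:
  W12={f} W13={g} W14={e} W15={a,c} W23={b} W45={h}
C dims 5,6; δ0: rk 4, SNF 1^4
Ȟ^0: (5−4)−0=1 ⇒ Z
Ȟ^1: (6−0)−4=2 ⇒ Z^2
Ȟ^2: (0−0)−0=0 ⇒ 0


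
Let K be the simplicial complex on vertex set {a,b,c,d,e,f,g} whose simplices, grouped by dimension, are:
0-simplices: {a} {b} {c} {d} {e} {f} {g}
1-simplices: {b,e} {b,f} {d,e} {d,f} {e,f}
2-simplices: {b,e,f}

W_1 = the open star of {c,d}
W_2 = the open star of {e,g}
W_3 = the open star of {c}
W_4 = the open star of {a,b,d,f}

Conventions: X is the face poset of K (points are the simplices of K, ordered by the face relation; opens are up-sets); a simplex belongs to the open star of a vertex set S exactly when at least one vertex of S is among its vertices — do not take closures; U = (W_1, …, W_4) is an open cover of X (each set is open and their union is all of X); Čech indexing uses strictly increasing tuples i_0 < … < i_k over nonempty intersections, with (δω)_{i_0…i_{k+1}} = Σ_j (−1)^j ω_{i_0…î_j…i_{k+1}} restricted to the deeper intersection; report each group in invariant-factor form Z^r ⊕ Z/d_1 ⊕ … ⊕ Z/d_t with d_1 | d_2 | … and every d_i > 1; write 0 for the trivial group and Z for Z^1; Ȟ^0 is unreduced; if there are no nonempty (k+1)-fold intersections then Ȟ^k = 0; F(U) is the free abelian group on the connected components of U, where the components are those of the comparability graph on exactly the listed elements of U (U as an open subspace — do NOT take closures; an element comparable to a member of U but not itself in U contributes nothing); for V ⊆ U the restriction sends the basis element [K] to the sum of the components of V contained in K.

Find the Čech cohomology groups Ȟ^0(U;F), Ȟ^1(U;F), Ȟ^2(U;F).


nonempty intersections:
  W1={{c},{d},{d,e},{d,f}} W2={{e},{g},{b,e},{d,e},{e,f},{b,e,f}} W3={{c}} W4={{a},{b},{d},{f},{b,e},{b,f},{d,e},{d,f},{e,f},{b,e,f}}
  W12={{d,e}} W13={{c}} W14={{d},{d,e},{d,f}} W24={{b,e},{d,e},{e,f},{b,e,f}}
  W124={{d,e}}
components per intersection:
  W1: {{c}} {{d},{d,e},{d,f}}
  W2: {{e},{b,e},{d,e},{e,f},{b,e,f}} {{g}}
  W3: {{c}}
  W4: {{a}} {{b},{d},{f},{b,e},{b,f},{d,e},{d,f},{e,f},{b,e,f}}
  W12: {{d,e}}
  W13: {{c}}
  W14: {{d},{d,e},{d,f}}
  W24: {{b,e},{e,f},{b,e,f}} {{d,e}}
  W124: {{d,e}}
C dims 7,5,1; δ0: rk 3, SNF 1^3; δ1: rk 1, SNF 1^1
Ȟ^0: (7−3)−0=4 ⇒ Z^4
Ȟ^1: (5−1)−3=1 ⇒ Z
Ȟ^2: (1−0)−1=0 ⇒ 0

Ȟ^0 = Z^4; Ȟ^1 = Z; Ȟ^2 = 0


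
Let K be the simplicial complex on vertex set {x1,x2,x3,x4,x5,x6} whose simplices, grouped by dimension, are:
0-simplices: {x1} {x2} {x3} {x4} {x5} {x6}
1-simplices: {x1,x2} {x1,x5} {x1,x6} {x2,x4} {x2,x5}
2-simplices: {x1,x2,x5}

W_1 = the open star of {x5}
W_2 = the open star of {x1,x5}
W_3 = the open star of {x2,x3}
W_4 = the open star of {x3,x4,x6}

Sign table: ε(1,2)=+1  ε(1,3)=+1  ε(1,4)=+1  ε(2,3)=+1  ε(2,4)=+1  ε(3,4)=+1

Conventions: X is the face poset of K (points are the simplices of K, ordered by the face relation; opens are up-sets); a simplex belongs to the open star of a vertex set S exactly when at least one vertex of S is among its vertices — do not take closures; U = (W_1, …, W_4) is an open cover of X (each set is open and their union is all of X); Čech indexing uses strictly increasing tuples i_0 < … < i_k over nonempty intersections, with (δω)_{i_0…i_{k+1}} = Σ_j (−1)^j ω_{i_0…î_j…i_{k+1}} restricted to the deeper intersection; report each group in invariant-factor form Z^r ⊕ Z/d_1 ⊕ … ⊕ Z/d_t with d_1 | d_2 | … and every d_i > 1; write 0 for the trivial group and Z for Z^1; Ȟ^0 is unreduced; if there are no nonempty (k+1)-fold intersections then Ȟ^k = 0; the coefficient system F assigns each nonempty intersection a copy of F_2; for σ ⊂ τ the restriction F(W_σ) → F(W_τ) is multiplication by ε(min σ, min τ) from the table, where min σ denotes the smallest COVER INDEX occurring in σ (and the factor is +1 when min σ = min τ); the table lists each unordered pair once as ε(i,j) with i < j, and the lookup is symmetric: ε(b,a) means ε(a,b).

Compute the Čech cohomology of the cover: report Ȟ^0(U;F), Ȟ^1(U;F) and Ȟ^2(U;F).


nonempty intersections:
  W1={{x5},{x1,x5},{x2,x5},{x1,x2,x5}} W2={{x1},{x5},{x1,x2},{x1,x5},{x1,x6},{x2,x5},{x1,x2,x5}} W3={{x2},{x3},{x1,x2},{x2,x4},{x2,x5},{x1,x2,x5}} W4={{x3},{x4},{x6},{x1,x6},{x2,x4}}
  W12={{x5},{x1,x5},{x2,x5},{x1,x2,x5}} W13={{x2,x5},{x1,x2,x5}} W23={{x1,x2},{x2,x5},{x1,x2,x5}} W24={{x1,x6}} W34={{x3},{x2,x4}}
  W123={{x2,x5},{x1,x2,x5}}
C dims 4,5,1; δ0: rk_F2 3; δ1: rk_F2 1
Ȟ^0: (4−3)−0=1 ⇒ Z/2
Ȟ^1: (5−1)−3=1 ⇒ Z/2
Ȟ^2: (1−0)−1=0 ⇒ 0

Ȟ^0 = Z/2,  Ȟ^1 = Z/2,  Ȟ^2 = 0


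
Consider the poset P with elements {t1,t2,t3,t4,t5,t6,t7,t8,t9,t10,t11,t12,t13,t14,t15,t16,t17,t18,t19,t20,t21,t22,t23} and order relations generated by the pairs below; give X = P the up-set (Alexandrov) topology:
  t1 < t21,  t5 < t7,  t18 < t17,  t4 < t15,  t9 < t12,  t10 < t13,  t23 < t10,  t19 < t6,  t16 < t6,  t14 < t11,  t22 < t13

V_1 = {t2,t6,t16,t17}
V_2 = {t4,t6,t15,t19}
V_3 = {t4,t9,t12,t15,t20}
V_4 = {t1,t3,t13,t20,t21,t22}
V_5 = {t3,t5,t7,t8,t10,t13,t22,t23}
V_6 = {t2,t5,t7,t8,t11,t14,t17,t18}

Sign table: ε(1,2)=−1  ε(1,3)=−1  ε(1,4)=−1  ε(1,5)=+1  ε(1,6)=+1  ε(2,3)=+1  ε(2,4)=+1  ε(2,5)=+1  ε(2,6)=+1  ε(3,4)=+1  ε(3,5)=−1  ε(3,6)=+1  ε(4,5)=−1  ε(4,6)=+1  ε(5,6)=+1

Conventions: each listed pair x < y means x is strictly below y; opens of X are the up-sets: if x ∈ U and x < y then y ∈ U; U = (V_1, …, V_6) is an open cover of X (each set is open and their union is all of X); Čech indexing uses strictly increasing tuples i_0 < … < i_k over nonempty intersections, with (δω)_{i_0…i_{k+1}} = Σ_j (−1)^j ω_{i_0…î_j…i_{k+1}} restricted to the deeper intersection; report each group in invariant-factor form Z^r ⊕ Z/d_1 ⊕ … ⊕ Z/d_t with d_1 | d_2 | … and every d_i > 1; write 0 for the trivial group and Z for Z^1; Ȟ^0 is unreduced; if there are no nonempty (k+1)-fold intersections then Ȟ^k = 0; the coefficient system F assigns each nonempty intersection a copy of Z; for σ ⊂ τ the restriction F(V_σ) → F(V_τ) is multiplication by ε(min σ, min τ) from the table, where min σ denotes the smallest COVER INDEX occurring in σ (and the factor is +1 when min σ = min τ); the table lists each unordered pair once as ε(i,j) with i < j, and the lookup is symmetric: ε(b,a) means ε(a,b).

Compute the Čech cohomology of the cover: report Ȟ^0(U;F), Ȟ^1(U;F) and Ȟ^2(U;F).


Ȟ^0 = Z, Ȟ^1 = Z and Ȟ^2 = 0

cover nerve:
  V12={t6} V16={t2,t17} V23={t4,t15} V34={t20} V45={t3,t13,t22} V56={t5,t7,t8}
C dims 6,6; δ0: rk 5, SNF 1^5
Ȟ^0: (6−5)−0=1 ⇒ Z
Ȟ^1: (6−0)−5=1 ⇒ Z
Ȟ^2: (0−0)−0=0 ⇒ 0


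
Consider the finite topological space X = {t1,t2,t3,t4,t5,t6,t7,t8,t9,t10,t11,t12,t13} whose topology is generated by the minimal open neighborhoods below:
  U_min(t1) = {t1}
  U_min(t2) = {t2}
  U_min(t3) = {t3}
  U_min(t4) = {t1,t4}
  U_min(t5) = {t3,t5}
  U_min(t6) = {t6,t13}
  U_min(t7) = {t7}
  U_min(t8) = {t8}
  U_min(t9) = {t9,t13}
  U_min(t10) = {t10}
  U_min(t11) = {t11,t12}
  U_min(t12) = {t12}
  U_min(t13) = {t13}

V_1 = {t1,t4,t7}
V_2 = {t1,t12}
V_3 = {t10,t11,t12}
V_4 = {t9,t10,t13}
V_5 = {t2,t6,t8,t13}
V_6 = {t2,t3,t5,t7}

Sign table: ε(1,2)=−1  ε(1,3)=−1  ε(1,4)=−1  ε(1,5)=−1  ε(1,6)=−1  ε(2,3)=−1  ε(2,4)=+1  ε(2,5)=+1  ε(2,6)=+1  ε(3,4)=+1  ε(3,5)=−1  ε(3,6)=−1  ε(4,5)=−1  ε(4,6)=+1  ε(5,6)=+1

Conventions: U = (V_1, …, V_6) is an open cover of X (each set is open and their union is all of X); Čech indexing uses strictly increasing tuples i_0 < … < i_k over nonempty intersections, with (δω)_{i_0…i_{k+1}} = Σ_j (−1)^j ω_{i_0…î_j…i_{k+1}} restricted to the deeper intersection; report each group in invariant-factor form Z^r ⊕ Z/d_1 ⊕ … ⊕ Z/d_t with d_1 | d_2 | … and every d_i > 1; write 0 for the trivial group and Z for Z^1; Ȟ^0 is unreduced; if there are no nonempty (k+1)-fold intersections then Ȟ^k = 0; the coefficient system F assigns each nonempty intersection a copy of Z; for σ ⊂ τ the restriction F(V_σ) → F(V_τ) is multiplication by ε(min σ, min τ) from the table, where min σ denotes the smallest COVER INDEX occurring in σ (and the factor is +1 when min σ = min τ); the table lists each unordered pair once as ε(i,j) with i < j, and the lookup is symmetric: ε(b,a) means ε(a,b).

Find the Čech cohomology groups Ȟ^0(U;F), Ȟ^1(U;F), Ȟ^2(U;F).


nonempty overlaps:
  V12={t1} V16={t7} V23={t12} V34={t10} V45={t13} V56={t2}
C dims 6,6; δ0: rk 5, SNF 1^5
degree 0: 6−5−0 = 1 → Ȟ^0 ≅ Z
degree 1: 6−0−5 = 1 → Ȟ^1 ≅ Z
degree 2: 0−0−0 = 0 → Ȟ^2 ≅ 0

Ȟ^0 ≅ Z; Ȟ^1 ≅ Z; Ȟ^2 ≅ 0


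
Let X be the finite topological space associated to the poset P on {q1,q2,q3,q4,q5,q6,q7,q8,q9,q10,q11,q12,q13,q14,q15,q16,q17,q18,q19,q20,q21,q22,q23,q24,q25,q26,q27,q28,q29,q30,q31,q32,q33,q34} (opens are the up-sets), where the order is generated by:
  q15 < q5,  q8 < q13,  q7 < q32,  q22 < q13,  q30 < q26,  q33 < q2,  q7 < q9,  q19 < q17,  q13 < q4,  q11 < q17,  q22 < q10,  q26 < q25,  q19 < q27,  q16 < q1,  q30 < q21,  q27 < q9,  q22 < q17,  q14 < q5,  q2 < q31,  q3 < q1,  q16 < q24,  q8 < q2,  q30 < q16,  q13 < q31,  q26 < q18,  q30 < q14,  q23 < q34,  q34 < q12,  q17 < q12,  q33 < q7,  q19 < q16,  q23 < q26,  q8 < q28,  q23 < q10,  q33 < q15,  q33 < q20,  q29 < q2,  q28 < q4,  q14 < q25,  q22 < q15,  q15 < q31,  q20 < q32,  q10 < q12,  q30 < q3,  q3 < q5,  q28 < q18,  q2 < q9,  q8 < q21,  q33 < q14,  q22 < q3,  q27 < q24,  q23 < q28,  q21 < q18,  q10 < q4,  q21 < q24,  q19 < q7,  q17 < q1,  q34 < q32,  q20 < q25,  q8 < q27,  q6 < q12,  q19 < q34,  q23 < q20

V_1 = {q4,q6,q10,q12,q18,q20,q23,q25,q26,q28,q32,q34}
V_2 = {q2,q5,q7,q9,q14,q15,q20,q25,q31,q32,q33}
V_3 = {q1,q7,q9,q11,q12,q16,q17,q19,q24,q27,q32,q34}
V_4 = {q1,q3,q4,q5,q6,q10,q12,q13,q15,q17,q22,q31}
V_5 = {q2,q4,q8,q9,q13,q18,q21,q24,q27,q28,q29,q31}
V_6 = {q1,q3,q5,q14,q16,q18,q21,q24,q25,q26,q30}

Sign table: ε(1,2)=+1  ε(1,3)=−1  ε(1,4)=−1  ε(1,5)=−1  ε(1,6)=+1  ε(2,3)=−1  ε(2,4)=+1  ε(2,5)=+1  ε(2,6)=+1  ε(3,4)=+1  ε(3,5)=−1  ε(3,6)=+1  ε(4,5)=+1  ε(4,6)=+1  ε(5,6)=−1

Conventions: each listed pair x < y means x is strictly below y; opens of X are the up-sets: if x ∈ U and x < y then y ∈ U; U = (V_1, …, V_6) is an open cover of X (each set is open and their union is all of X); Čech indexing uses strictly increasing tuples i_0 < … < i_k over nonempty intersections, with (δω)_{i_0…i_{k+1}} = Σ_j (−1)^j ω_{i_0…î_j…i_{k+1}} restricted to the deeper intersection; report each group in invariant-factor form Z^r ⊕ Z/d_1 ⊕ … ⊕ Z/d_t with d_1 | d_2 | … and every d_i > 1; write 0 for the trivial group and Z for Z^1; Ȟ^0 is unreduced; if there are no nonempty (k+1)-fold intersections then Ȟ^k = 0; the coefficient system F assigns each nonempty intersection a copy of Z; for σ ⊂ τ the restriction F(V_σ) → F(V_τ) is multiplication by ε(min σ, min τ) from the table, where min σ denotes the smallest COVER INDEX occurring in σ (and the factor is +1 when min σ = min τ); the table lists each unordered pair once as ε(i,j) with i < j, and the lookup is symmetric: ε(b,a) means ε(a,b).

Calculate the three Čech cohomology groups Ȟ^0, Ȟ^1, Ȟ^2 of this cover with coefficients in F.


intersection data:
  V12={q20,q25,q32} V13={q12,q32,q34} V14={q4,q6,q10,q12} V15={q4,q18,q28} V16={q18,q25,q26} V23={q7,q9,q32} V24={q5,q15,q31} V25={q2,q9,q31} V26={q5,q14,q25} V34={q1,q12,q17} V35={q9,q24,q27} V36={q1,q16,q24} V45={q4,q13,q31} V46={q1,q3,q5} V56={q18,q21,q24}
  V123={q32} V126={q25} V134={q12} V145={q4} V156={q18} V235={q9} V245={q31} V246={q5} V346={q1} V356={q24}
C dims 6,15,10; δ0: rk 6, SNF 1^5·2; δ1: rk 9, SNF 1^9
Ȟ^0 = (6 − 6) − 0 = 0, so Ȟ^0 ≅ 0
Ȟ^1 = (15 − 9) − 6 = 0 plus torsion [2], so Ȟ^1 ≅ Z/2
Ȟ^2 = (10 − 0) − 9 = 1, so Ȟ^2 ≅ Z

Ȟ^0 ≅ 0, Ȟ^1 ≅ Z/2 and Ȟ^2 ≅ Z


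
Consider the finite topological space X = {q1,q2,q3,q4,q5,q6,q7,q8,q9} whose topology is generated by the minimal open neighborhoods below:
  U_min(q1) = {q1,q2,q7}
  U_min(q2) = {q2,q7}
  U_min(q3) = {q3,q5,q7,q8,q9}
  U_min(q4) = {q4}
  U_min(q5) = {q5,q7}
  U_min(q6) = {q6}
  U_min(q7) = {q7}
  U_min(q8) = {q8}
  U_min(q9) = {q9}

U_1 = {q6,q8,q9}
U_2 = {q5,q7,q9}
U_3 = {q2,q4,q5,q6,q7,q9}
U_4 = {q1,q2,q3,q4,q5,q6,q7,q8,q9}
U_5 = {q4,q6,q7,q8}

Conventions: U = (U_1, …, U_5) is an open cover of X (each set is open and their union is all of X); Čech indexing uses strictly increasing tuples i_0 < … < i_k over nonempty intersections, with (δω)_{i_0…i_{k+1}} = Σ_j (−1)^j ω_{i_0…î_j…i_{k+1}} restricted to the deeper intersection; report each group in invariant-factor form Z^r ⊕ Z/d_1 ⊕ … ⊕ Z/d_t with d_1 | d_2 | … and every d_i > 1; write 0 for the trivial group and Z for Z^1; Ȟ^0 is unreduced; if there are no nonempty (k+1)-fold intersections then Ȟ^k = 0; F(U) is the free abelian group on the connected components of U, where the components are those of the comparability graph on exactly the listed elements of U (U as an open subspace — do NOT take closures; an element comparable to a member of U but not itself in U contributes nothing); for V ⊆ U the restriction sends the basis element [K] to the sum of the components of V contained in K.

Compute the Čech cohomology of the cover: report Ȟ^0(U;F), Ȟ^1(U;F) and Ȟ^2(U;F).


cover nerve:
  U12={q9} U13={q6,q9} U14={q6,q8,q9} U15={q6,q8} U23={q5,q7,q9} U24={q5,q7,q9} U25={q7} U34={q2,q4,q5,q6,q7,q9} U35={q4,q6,q7} U45={q4,q6,q7,q8}
  U123={q9} U124={q9} U134={q6,q9} U135={q6} U145={q6,q8} U234={q5,q7,q9} U235={q7} U245={q7} U345={q4,q6,q7}
  U1234={q9} U1345={q6} U2345={q7}
components per intersection:
  U1: {q6} {q8} {q9}
  U2: {q5,q7} {q9}
  U3: {q2,q5,q7} {q4} {q6} {q9}
  U4: {q1,q2,q3,q5,q7,q8,q9} {q4} {q6}
  U5: {q4} {q6} {q7} {q8}
  U12: {q9}
  U13: {q6} {q9}
  U14: {q6} {q8} {q9}
  U15: {q6} {q8}
  U23: {q5,q7} {q9}
  U24: {q5,q7} {q9}
  U25: {q7}
  U34: {q2,q5,q7} {q4} {q6} {q9}
  U35: {q4} {q6} {q7}
  U45: {q4} {q6} {q7} {q8}
  U123: {q9}
  U124: {q9}
  U134: {q6} {q9}
  U135: {q6}
  U145: {q6} {q8}
  U234: {q5,q7} {q9}
  U235: {q7}
  U245: {q7}
  U345: {q4} {q6} {q7}
  U1234: {q9}
  U1345: {q6}
  U2345: {q7}
C dims 16,24,14,3; δ0: rk 13, SNF 1^13; δ1: rk 11, SNF 1^11; δ2: rk 3, SNF 1^3
Ȟ^0: (16−13)−0=3 ⇒ Z^3
Ȟ^1: (24−11)−13=0 ⇒ 0
Ȟ^2: (14−3)−11=0 ⇒ 0

Ȟ^0 ≅ Z^3, Ȟ^1 ≅ 0, Ȟ^2 ≅ 0


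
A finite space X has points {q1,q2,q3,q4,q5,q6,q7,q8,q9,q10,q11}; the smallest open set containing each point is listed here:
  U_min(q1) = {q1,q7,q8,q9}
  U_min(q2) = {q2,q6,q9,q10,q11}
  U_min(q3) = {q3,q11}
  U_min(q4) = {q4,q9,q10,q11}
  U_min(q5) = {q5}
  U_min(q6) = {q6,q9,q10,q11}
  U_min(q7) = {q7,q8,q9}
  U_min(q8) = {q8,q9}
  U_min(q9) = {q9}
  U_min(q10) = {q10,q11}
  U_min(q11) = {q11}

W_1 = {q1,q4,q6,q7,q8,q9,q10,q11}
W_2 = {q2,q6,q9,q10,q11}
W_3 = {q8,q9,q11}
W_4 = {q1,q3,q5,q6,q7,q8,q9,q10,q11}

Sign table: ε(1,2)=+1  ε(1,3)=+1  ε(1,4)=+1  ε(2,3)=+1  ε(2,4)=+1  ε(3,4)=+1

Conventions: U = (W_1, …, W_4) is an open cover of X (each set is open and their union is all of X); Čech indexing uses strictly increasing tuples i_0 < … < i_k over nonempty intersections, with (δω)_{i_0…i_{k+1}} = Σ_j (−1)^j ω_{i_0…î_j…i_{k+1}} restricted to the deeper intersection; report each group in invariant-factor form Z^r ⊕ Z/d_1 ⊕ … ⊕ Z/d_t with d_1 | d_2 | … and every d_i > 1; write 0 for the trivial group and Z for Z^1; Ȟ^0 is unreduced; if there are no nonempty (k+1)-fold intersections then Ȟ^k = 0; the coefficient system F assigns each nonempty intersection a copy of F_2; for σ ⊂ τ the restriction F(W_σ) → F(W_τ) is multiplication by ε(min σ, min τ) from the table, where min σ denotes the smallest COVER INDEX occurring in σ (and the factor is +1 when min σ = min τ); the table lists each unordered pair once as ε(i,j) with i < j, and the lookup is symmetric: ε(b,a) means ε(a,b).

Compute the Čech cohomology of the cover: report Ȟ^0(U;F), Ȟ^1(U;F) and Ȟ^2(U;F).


Ȟ^0(U;F) ≅ Z/2, Ȟ^1(U;F) ≅ 0 and Ȟ^2(U;F) ≅ 0

cover nerve:
  W12={q6,q9,q10,q11} W13={q8,q9,q11} W14={q1,q6,q7,q8,q9,q10,q11} W23={q9,q11} W24={q6,q9,q10,q11} W34={q8,q9,q11}
  W123={q9,q11} W124={q6,q9,q10,q11} W134={q8,q9,q11} W234={q9,q11}
  W1234={q9,q11}
C dims 4,6,4,1; δ0: rk_F2 3; δ1: rk_F2 3; δ2: rk_F2 1
Ȟ^0: (4−3)−0=1 ⇒ Z/2
Ȟ^1: (6−3)−3=0 ⇒ 0
Ȟ^2: (4−1)−3=0 ⇒ 0


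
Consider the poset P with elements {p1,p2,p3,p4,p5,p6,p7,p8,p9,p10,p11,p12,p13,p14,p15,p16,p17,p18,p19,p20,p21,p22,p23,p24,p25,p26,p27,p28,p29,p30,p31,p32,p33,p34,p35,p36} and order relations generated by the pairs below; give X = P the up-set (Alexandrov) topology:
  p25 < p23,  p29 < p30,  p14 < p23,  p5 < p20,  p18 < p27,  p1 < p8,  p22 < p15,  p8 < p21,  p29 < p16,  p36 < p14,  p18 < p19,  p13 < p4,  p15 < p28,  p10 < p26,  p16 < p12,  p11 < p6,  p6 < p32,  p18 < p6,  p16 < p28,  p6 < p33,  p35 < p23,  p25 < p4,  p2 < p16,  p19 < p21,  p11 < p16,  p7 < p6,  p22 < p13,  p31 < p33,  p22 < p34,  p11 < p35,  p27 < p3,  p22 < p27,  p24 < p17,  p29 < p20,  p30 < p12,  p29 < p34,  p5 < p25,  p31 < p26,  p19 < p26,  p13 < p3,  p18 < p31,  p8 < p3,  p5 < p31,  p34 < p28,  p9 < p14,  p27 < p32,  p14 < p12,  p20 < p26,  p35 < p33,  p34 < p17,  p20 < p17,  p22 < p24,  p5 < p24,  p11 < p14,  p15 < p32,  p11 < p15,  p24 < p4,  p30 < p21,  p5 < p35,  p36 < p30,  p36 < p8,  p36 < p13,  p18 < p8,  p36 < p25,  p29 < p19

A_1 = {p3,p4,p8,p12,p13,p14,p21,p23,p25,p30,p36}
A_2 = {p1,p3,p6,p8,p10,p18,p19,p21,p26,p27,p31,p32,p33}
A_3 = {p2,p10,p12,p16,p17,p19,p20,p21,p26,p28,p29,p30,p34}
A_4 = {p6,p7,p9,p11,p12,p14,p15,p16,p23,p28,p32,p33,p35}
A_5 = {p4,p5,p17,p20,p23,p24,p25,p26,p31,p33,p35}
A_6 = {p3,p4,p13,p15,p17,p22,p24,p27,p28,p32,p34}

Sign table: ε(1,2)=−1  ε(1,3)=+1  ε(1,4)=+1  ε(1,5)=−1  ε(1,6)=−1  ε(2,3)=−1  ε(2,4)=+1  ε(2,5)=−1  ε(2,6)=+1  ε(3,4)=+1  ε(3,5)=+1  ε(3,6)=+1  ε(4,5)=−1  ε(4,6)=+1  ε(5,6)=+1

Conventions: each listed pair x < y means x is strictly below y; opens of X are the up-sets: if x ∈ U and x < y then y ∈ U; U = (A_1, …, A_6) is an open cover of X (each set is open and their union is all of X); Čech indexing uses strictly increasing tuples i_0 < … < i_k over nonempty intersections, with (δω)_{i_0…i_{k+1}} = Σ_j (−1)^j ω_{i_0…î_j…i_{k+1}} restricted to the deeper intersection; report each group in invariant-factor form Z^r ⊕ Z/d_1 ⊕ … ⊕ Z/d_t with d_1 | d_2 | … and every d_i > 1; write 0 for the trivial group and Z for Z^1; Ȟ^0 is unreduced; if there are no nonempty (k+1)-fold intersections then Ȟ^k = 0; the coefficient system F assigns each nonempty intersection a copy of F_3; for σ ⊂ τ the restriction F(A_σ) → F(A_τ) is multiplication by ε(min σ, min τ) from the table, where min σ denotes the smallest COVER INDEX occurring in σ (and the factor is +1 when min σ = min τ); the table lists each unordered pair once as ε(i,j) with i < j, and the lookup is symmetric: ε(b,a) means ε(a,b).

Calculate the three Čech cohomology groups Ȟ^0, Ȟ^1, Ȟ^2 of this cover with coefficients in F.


Ȟ^0 = 0; Ȟ^1 = 0; Ȟ^2 = Z/3

nerve of the cover:
  A12={p3,p8,p21} A13={p12,p21,p30} A14={p12,p14,p23} A15={p4,p23,p25} A16={p3,p4,p13} A23={p10,p19,p21,p26} A24={p6,p32,p33} A25={p26,p31,p33} A26={p3,p27,p32} A34={p12,p16,p28} A35={p17,p20,p26} A36={p17,p28,p34} A45={p23,p33,p35} A46={p15,p28,p32} A56={p4,p17,p24}
  A123={p21} A126={p3} A134={p12} A145={p23} A156={p4} A235={p26} A245={p33} A246={p32} A346={p28} A356={p17}
C dims 6,15,10; δ0: rk_F3 6; δ1: rk_F3 9
Ȟ^0 = (6 − 6) − 0 = 0, so Ȟ^0 ≅ 0
Ȟ^1 = (15 − 9) − 6 = 0, so Ȟ^1 ≅ 0
Ȟ^2 = (10 − 0) − 9 = 1, so Ȟ^2 ≅ Z/3


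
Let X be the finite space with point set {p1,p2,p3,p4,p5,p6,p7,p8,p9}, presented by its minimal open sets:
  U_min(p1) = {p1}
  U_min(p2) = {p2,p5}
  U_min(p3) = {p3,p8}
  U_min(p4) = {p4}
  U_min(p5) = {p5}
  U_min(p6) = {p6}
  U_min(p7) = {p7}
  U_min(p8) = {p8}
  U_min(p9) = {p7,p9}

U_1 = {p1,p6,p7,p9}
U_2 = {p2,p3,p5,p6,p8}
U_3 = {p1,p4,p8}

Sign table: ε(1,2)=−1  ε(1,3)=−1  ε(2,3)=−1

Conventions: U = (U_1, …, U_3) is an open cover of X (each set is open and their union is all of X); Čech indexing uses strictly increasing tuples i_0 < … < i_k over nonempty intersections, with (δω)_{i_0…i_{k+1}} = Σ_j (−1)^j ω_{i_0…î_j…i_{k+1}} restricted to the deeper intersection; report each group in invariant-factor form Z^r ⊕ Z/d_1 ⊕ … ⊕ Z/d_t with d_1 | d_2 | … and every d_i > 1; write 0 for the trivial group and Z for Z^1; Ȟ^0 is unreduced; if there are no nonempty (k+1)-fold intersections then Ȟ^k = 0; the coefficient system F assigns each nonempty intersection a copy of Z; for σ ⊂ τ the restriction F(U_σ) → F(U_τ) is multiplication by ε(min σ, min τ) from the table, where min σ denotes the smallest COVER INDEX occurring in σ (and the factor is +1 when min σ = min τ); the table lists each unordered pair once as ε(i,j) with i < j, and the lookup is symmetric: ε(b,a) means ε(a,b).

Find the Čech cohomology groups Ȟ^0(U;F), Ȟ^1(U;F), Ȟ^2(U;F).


nonempty intersections:
  U12={p6} U13={p1} U23={p8}
C dims 3,3; δ0: rk 3, SNF 1^2·2
Ȟ^0: (3−3)−0=0 ⇒ 0
Ȟ^1: (3−0)−3=0 plus torsion [2] ⇒ Z/2
Ȟ^2: (0−0)−0=0 ⇒ 0

Ȟ^0 = 0, Ȟ^1 = Z/2 and Ȟ^2 = 0


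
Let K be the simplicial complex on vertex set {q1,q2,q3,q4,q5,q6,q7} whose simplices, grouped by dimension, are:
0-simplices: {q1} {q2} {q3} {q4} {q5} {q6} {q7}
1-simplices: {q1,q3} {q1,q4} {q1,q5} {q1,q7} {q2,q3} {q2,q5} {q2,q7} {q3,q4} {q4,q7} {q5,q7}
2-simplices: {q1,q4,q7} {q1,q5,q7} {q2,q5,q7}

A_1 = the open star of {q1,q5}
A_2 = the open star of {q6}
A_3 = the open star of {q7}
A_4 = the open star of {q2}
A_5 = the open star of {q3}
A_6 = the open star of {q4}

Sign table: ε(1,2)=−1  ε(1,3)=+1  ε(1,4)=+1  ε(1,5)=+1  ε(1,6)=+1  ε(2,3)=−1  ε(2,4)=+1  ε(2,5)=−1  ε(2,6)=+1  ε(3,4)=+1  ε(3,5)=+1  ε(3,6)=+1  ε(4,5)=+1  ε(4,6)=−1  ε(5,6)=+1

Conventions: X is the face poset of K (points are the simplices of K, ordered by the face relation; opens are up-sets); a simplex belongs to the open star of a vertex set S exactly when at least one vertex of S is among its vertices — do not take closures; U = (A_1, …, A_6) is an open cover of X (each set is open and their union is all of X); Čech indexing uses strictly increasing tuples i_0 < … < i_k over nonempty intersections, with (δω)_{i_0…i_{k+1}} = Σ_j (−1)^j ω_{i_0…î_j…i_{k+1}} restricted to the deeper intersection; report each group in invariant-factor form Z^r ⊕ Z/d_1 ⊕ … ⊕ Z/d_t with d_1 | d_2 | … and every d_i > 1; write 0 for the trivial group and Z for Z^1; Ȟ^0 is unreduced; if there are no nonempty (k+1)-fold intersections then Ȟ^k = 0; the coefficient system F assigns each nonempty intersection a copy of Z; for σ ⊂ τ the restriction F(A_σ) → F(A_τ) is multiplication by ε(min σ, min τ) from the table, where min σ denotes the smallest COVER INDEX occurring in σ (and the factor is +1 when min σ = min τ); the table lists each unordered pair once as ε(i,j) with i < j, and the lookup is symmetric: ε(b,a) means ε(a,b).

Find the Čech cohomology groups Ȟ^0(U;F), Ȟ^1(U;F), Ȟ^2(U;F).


nonempty intersections:
  A1={{q1},{q5},{q1,q3},{q1,q4},{q1,q5},{q1,q7},{q2,q5},{q5,q7},{q1,q4,q7},{q1,q5,q7},{q2,q5,q7}} A2={{q6}} A3={{q7},{q1,q7},{q2,q7},{q4,q7},{q5,q7},{q1,q4,q7},{q1,q5,q7},{q2,q5,q7}} A4={{q2},{q2,q3},{q2,q5},{q2,q7},{q2,q5,q7}} A5={{q3},{q1,q3},{q2,q3},{q3,q4}} A6={{q4},{q1,q4},{q3,q4},{q4,q7},{q1,q4,q7}}
  A13={{q1,q7},{q5,q7},{q1,q4,q7},{q1,q5,q7},{q2,q5,q7}} A14={{q2,q5},{q2,q5,q7}} A15={{q1,q3}} A16={{q1,q4},{q1,q4,q7}} A34={{q2,q7},{q2,q5,q7}} A36={{q4,q7},{q1,q4,q7}} A45={{q2,q3}} A56={{q3,q4}}
  A134={{q2,q5,q7}} A136={{q1,q4,q7}}
C dims 6,8,2; δ0: rk 4, SNF 1^4; δ1: rk 2, SNF 1^2
Ȟ^0: (6−4)−0=2 ⇒ Z^2
Ȟ^1: (8−2)−4=2 ⇒ Z^2
Ȟ^2: (2−0)−2=0 ⇒ 0

Ȟ^0(U;F) ≅ Z^2, Ȟ^1(U;F) ≅ Z^2, Ȟ^2(U;F) ≅ 0


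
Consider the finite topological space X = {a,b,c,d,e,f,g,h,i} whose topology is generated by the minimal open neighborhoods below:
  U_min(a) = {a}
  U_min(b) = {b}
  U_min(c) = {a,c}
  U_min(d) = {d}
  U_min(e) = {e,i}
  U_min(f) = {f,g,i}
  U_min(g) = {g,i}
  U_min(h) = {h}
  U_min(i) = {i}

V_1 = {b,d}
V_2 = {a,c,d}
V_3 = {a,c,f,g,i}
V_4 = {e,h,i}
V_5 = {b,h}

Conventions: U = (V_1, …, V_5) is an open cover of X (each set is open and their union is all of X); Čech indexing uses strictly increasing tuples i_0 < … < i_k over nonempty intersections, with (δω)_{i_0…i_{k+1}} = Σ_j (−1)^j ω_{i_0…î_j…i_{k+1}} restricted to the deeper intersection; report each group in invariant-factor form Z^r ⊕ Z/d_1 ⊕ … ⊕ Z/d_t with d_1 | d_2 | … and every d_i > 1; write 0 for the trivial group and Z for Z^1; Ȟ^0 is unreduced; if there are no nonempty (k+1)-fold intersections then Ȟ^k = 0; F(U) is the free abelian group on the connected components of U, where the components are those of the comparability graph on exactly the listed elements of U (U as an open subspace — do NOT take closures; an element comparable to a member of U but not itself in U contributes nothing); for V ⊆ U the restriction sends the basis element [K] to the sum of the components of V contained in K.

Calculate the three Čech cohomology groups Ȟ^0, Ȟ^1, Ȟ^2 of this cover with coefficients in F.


Ȟ^0(U;F) ≅ Z^5; Ȟ^1(U;F) ≅ 0; Ȟ^2(U;F) ≅ 0

cover nerve:
  V12={d} V15={b} V23={a,c} V34={i} V45={h}
components per intersection:
  V1: {b} {d}
  V2: {a,c} {d}
  V3: {a,c} {f,g,i}
  V4: {e,i} {h}
  V5: {b} {h}
  V12: {d}
  V15: {b}
  V23: {a,c}
  V34: {i}
  V45: {h}
C dims 10,5; δ0: rk 5, SNF 1^5
Ȟ^0: (10−5)−0=5 ⇒ Z^5
Ȟ^1: (5−0)−5=0 ⇒ 0
Ȟ^2: (0−0)−0=0 ⇒ 0


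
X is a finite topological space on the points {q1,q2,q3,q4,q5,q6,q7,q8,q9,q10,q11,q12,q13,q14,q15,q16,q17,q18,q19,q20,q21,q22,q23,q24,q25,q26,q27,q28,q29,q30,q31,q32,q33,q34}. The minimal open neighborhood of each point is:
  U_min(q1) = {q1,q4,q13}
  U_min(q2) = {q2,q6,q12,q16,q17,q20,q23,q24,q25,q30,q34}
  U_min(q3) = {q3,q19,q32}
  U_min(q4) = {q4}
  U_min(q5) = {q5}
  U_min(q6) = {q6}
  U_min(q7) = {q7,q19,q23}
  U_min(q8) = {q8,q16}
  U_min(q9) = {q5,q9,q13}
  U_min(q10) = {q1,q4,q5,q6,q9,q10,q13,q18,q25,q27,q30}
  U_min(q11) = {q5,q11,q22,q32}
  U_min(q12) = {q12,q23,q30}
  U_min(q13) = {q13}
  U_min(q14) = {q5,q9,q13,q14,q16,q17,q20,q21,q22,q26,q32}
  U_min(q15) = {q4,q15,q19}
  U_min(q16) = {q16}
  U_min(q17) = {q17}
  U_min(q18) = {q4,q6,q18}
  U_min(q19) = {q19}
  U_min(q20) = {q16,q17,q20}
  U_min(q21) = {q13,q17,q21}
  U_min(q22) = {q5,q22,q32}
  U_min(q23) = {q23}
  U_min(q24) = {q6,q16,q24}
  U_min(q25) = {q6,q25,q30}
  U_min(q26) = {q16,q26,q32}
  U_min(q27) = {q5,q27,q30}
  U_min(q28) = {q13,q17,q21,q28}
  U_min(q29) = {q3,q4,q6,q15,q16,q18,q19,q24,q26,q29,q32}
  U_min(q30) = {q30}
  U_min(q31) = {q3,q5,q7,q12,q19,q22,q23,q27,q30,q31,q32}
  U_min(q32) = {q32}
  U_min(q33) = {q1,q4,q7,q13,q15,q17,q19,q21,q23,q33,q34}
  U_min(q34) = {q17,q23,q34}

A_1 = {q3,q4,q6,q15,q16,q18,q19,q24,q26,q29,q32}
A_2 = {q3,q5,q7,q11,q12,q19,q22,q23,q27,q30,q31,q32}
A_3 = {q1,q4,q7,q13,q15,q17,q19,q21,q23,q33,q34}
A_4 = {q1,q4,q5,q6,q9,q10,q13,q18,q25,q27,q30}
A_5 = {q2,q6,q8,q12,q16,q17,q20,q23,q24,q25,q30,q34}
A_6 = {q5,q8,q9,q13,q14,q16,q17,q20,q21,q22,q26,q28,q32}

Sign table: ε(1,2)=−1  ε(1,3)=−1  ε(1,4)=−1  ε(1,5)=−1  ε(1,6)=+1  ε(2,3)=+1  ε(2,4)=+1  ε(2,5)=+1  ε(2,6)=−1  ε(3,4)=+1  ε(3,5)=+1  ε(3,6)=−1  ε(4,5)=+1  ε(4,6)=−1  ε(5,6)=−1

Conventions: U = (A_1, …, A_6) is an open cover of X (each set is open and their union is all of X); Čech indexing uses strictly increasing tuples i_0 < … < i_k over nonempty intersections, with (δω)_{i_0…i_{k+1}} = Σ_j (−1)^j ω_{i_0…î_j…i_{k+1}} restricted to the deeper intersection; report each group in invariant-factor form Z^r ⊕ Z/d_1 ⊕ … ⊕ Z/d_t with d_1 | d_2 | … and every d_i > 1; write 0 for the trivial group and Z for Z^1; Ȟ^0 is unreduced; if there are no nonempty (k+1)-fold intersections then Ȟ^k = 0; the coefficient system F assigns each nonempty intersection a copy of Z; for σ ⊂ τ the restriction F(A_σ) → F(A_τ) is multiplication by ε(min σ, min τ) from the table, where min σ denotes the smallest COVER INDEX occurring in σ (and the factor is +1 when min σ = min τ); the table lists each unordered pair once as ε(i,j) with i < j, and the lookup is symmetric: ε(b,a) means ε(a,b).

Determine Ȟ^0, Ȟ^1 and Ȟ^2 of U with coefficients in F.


Ȟ^0(U;F) ≅ Z, Ȟ^1(U;F) ≅ 0 and Ȟ^2(U;F) ≅ Z/2

nonempty overlaps:
  A12={q3,q19,q32} A13={q4,q15,q19} A14={q4,q6,q18} A15={q6,q16,q24} A16={q16,q26,q32} A23={q7,q19,q23} A24={q5,q27,q30} A25={q12,q23,q30} A26={q5,q22,q32} A34={q1,q4,q13} A35={q17,q23,q34} A36={q13,q17,q21} A45={q6,q25,q30} A46={q5,q9,q13} A56={q8,q16,q17,q20}
  A123={q19} A126={q32} A134={q4} A145={q6} A156={q16} A235={q23} A245={q30} A246={q5} A346={q13} A356={q17}
C dims 6,15,10; δ0: rk 5, SNF 1^5; δ1: rk 10, SNF 1^9·2
degree 0: 6−5−0 = 1 → Ȟ^0 ≅ Z
degree 1: 15−10−5 = 0 → Ȟ^1 ≅ 0
degree 2: 10−0−10 = 0 plus torsion [2] → Ȟ^2 ≅ Z/2


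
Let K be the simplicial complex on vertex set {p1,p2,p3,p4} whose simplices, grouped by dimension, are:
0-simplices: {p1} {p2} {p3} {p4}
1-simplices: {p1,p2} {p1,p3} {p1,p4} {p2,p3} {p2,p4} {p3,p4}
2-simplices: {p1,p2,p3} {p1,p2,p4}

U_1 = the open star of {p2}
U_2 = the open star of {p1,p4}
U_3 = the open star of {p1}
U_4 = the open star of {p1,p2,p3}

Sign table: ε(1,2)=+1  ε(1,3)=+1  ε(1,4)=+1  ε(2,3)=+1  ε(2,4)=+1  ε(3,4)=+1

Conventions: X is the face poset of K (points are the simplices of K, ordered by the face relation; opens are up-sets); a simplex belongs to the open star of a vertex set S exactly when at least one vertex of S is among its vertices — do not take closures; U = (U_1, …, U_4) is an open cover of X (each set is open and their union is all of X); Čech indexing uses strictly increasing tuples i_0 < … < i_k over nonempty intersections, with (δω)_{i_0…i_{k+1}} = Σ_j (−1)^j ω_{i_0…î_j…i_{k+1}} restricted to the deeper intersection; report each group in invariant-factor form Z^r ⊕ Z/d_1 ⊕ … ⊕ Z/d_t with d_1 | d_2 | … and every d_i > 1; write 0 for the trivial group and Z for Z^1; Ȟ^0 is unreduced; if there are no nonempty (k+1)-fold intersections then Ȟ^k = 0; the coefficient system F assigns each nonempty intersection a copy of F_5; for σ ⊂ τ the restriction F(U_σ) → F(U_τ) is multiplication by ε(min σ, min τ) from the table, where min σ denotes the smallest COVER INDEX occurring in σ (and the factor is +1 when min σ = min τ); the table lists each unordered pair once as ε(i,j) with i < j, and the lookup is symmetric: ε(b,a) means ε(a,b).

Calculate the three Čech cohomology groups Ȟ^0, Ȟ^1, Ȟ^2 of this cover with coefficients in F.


cover nerve:
  U1={{p2},{p1,p2},{p2,p3},{p2,p4},{p1,p2,p3},{p1,p2,p4}} U2={{p1},{p4},{p1,p2},{p1,p3},{p1,p4},{p2,p4},{p3,p4},{p1,p2,p3},{p1,p2,p4}} U3={{p1},{p1,p2},{p1,p3},{p1,p4},{p1,p2,p3},{p1,p2,p4}} U4={{p1},{p2},{p3},{p1,p2},{p1,p3},{p1,p4},{p2,p3},{p2,p4},{p3,p4},{p1,p2,p3},{p1,p2,p4}}
  U12={{p1,p2},{p2,p4},{p1,p2,p3},{p1,p2,p4}} U13={{p1,p2},{p1,p2,p3},{p1,p2,p4}} U14={{p2},{p1,p2},{p2,p3},{p2,p4},{p1,p2,p3},{p1,p2,p4}} U23={{p1},{p1,p2},{p1,p3},{p1,p4},{p1,p2,p3},{p1,p2,p4}} U24={{p1},{p1,p2},{p1,p3},{p1,p4},{p2,p4},{p3,p4},{p1,p2,p3},{p1,p2,p4}} U34={{p1},{p1,p2},{p1,p3},{p1,p4},{p1,p2,p3},{p1,p2,p4}}
  U123={{p1,p2},{p1,p2,p3},{p1,p2,p4}} U124={{p1,p2},{p2,p4},{p1,p2,p3},{p1,p2,p4}} U134={{p1,p2},{p1,p2,p3},{p1,p2,p4}} U234={{p1},{p1,p2},{p1,p3},{p1,p4},{p1,p2,p3},{p1,p2,p4}}
  U1234={{p1,p2},{p1,p2,p3},{p1,p2,p4}}
C dims 4,6,4,1; δ0: rk_F5 3; δ1: rk_F5 3; δ2: rk_F5 1
Ȟ^0: (4−3)−0=1 ⇒ Z/5
Ȟ^1: (6−3)−3=0 ⇒ 0
Ȟ^2: (4−1)−3=0 ⇒ 0

Ȟ^0(U;F) ≅ Z/5, Ȟ^1(U;F) ≅ 0 and Ȟ^2(U;F) ≅ 0


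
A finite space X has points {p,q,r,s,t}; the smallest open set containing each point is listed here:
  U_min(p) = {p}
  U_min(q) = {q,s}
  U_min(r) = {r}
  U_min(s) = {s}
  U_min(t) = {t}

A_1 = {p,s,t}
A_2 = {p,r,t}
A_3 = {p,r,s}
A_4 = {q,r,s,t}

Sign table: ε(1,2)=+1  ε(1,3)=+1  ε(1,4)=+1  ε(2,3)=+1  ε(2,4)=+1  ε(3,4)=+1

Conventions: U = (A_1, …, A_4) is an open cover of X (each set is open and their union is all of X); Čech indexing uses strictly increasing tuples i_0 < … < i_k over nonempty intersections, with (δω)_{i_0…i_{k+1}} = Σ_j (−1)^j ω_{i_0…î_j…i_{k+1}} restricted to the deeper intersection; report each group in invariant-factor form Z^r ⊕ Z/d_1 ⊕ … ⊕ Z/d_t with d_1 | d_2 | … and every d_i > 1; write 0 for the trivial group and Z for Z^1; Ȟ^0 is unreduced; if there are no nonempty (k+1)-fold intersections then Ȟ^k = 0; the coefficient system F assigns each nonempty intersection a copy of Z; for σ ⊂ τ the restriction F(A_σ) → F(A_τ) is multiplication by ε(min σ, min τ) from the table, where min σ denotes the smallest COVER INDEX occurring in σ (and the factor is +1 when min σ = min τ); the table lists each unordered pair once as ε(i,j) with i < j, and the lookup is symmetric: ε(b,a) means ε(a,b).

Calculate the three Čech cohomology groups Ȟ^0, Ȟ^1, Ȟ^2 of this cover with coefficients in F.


nerve of the cover:
  A12={p,t} A13={p,s} A14={s,t} A23={p,r} A24={r,t} A34={r,s}
  A123={p} A124={t} A134={s} A234={r}
C dims 4,6,4; δ0: rk 3, SNF 1^3; δ1: rk 3, SNF 1^3
Ȟ^0 = (4 − 3) − 0 = 1, so Ȟ^0 ≅ Z
Ȟ^1 = (6 − 3) − 3 = 0, so Ȟ^1 ≅ 0
Ȟ^2 = (4 − 0) − 3 = 1, so Ȟ^2 ≅ Z

Ȟ^0 ≅ Z,  Ȟ^1 ≅ 0,  Ȟ^2 ≅ Z


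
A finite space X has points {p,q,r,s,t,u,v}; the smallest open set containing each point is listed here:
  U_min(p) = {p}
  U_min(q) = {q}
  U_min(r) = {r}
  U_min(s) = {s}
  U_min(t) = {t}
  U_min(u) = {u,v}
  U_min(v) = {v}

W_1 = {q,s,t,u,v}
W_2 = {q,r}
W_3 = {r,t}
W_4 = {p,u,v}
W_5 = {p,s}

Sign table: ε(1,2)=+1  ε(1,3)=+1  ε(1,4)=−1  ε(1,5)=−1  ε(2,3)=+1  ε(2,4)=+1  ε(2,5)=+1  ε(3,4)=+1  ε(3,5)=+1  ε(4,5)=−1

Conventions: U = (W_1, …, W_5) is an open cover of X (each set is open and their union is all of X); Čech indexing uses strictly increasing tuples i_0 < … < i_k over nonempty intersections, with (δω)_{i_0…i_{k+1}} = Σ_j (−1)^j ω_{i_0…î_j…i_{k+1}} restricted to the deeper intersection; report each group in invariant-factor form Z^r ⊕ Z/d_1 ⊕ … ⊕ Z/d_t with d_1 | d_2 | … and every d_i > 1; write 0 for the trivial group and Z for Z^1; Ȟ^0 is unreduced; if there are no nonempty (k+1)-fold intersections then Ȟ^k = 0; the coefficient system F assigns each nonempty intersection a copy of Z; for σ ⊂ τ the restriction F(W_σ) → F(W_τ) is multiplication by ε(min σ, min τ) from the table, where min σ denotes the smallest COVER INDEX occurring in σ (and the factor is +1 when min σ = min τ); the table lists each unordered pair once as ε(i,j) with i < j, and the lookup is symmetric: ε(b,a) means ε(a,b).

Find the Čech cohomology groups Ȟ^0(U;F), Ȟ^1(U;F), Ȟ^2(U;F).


nonempty overlaps:
  W12={q} W13={t} W14={u,v} W15={s} W23={r} W45={p}
C dims 5,6; δ0: rk 5, SNF 1^4·2
degree 0: 5−5−0 = 0 → Ȟ^0 ≅ 0
degree 1: 6−0−5 = 1 plus torsion [2] → Ȟ^1 ≅ Z ⊕ Z/2
degree 2: 0−0−0 = 0 → Ȟ^2 ≅ 0

Ȟ^0 = 0, Ȟ^1 = Z ⊕ Z/2 and Ȟ^2 = 0
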